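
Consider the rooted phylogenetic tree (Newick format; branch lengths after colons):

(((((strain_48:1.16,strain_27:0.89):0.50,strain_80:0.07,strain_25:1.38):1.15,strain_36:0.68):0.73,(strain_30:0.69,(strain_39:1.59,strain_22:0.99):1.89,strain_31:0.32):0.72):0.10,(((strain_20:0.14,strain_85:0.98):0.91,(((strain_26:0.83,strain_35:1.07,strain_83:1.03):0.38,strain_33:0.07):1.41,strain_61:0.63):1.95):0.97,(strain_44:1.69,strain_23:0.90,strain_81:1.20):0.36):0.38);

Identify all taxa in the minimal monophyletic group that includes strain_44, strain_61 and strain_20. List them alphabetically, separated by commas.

strain_20, strain_23, strain_26, strain_33, strain_35, strain_44, strain_61, strain_81, strain_83, strain_85

Tracing strain_44: it sits inside (strain_44,strain_23,strain_81).
Tracing strain_61: it sits inside (((strain_26,strain_35,strain_83),strain_33),strain_61).
Tracing strain_20: it sits inside (strain_20,strain_85).
The smallest clade enclosing all 3 is (((strain_20,strain_85),(((strain_26,strain_35,strain_83),strain_33),strain_61)),(strain_44,strain_23,strain_81)); the answer is its 10 terminal taxa in alphabetical order.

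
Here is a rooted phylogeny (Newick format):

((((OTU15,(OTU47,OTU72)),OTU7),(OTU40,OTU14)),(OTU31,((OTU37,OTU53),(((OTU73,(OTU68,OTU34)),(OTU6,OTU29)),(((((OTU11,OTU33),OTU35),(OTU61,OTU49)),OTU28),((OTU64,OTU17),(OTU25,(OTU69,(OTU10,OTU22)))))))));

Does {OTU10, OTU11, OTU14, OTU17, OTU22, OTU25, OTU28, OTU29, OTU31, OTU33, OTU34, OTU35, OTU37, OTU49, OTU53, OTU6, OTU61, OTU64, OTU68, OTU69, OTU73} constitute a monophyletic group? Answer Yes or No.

The MRCA of the listed taxa is the root, so the smallest clade containing them is the whole tree.
That clade also contains OTU15, OTU40, OTU47, OTU7, OTU72, which are not in the proposed group, so the group is not monophyletic.

No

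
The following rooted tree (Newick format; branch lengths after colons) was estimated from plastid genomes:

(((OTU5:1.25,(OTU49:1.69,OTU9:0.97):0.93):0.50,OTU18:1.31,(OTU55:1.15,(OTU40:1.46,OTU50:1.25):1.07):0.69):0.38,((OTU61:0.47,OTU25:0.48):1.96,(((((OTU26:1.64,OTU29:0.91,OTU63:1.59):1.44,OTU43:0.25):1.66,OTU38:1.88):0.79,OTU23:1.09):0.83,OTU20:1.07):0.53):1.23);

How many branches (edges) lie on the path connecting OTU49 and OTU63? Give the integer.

The MRCA of OTU49 and OTU63 is the root of the tree.
From OTU49 up to that node: 4 branches. From OTU63 up to the same node: 7 branches. Total: 4 + 7 = 11.

11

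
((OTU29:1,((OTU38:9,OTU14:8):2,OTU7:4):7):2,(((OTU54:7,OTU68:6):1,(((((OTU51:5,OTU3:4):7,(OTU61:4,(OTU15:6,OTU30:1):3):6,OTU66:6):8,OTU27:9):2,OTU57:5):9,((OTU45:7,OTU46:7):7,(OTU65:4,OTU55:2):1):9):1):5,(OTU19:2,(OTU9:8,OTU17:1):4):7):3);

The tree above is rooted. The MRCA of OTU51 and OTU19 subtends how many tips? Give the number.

17

The MRCA of OTU51 and OTU19 is the node subtending (((OTU54,OTU68),(((((OTU51,OTU3),(OTU61,(OTU15,OTU30)),OTU66),OTU27),OTU57),((OTU45,OTU46),(OTU65,OTU55)))),(OTU19,(OTU9,OTU17))).
That clade contains 17 terminal taxa: OTU15, OTU17, OTU19, OTU27, OTU3, OTU30, OTU45, OTU46, OTU51, OTU54, OTU55, OTU57, OTU61, OTU65, OTU66, OTU68, OTU9.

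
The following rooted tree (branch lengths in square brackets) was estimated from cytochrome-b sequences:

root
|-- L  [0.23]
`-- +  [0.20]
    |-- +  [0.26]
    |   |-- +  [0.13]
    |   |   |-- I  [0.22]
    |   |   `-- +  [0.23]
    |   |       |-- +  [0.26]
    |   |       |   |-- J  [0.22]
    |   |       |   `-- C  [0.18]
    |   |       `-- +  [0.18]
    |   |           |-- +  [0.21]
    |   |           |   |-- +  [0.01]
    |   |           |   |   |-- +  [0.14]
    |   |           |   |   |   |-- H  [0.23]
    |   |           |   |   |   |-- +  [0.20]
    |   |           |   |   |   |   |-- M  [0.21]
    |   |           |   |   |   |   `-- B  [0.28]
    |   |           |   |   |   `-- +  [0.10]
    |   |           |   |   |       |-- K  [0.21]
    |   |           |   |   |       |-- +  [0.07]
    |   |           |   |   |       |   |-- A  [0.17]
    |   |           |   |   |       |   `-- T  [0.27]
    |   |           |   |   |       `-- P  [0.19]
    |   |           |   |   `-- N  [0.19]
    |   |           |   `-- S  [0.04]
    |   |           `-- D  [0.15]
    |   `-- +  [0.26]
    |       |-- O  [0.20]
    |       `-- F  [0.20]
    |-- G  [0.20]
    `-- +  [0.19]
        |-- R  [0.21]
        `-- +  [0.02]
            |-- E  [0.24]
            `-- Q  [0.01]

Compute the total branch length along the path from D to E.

The path runs D → … → MRCA → … → E; the MRCA is the node subtending (((I,((J,C),((((H,(M,B),(K,(A,T),P)),N),S),D))),(O,F)),G,(R,(E,Q))).
Branch lengths along that path: 0.15 + 0.18 + 0.23 + 0.13 + 0.26 + 0.19 + 0.02 + 0.24 = 1.40.

1.40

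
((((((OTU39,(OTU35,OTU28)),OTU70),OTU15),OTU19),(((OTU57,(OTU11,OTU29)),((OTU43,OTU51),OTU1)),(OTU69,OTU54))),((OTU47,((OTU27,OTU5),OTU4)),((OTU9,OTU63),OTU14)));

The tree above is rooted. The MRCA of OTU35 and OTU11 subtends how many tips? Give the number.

The MRCA of OTU35 and OTU11 is the node subtending (((((OTU39,(OTU35,OTU28)),OTU70),OTU15),OTU19),(((OTU57,(OTU11,OTU29)),((OTU43,OTU51),OTU1)),(OTU69,OTU54))).
That clade contains 14 terminal taxa: OTU1, OTU11, OTU15, OTU19, OTU28, OTU29, OTU35, OTU39, OTU43, OTU51, OTU54, OTU57, OTU69, OTU70.

14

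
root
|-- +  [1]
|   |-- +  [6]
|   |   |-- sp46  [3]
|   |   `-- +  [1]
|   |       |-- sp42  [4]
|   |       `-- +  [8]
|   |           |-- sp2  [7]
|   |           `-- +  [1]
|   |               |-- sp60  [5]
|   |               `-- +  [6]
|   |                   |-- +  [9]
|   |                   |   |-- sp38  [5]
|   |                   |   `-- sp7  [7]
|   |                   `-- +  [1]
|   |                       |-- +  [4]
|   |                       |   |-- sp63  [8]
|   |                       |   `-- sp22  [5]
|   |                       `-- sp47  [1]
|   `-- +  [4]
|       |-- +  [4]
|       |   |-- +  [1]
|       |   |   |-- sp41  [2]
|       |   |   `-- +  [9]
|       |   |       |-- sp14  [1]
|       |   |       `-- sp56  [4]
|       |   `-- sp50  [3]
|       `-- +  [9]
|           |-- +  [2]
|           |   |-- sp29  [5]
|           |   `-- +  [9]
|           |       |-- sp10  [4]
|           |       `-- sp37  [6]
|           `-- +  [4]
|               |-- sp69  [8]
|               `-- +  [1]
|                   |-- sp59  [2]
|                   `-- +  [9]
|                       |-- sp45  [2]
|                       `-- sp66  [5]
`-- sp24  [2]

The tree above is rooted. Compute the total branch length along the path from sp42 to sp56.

The path runs sp42 → … → MRCA → … → sp56; the MRCA is the node subtending ((sp46,(sp42,(sp2,(sp60,((sp38,sp7),((sp63,sp22),sp47)))))),(((sp41,(sp14,sp56)),sp50),((sp29,(sp10,sp37)),(sp69,(sp59,(sp45,sp66)))))).
Branch lengths along that path: 4 + 1 + 6 + 4 + 4 + 1 + 9 + 4 = 33.

33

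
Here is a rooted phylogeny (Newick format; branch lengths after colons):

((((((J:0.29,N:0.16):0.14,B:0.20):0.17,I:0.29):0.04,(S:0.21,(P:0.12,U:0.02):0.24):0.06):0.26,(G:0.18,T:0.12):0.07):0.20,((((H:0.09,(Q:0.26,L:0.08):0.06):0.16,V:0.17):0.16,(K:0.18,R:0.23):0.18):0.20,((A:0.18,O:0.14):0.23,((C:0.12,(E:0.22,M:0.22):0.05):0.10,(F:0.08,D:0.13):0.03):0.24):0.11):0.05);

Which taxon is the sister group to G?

G attaches to the tree at the node subtending (G,T).
The other lineage descending from that same node — the sister group — is the single tip T.

T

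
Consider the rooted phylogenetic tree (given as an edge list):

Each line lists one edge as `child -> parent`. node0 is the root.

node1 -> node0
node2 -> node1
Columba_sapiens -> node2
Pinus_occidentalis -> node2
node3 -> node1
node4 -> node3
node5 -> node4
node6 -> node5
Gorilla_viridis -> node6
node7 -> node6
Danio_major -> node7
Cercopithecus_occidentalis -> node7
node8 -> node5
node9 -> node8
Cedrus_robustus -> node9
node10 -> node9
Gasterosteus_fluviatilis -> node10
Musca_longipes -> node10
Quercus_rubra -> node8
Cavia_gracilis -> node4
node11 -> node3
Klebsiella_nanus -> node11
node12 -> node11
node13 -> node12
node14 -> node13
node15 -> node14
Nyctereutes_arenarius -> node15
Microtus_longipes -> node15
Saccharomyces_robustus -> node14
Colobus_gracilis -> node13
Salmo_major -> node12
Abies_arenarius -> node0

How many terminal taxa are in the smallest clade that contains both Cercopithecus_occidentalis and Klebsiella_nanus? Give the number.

14

The MRCA of Cercopithecus_occidentalis and Klebsiella_nanus is the node subtending ((((Gorilla_viridis,(Danio_major,Cercopithecus_occidentalis)),((Cedrus_robustus,(Gasterosteus_fluviatilis,Musca_longipes)),Quercus_rubra)),Cavia_gracilis),(Klebsiella_nanus,((((Nyctereutes_arenarius,Microtus_longipes),Saccharomyces_robustus),Colobus_gracilis),Salmo_major))).
That clade contains 14 terminal taxa: Cavia_gracilis, Cedrus_robustus, Cercopithecus_occidentalis, Colobus_gracilis, Danio_major, Gasterosteus_fluviatilis, Gorilla_viridis, Klebsiella_nanus, Microtus_longipes, Musca_longipes, Nyctereutes_arenarius, Quercus_rubra, Saccharomyces_robustus, Salmo_major.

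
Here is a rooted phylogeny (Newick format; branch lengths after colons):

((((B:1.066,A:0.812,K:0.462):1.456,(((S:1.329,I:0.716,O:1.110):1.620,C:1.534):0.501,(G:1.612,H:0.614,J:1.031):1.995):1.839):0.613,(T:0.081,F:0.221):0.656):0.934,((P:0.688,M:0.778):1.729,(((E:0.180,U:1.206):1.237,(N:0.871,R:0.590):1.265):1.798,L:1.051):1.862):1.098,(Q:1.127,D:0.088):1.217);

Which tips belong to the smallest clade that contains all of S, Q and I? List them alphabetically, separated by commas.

Tracing S: it sits inside (S,I,O).
Tracing Q: it sits inside (Q,D).
Tracing I: it sits inside (S,I,O).
The smallest clade enclosing all 3 is the whole tree (their MRCA is the root), so the answer is all 21 tips in alphabetical order.

A, B, C, D, E, F, G, H, I, J, K, L, M, N, O, P, Q, R, S, T, U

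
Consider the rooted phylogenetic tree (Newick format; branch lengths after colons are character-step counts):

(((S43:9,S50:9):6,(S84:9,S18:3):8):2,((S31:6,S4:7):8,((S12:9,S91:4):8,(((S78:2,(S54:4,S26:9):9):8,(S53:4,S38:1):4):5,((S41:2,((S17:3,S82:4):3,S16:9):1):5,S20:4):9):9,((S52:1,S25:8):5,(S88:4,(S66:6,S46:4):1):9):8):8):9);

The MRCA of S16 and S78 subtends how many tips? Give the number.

10

The MRCA of S16 and S78 is the node subtending (((S78,(S54,S26)),(S53,S38)),((S41,((S17,S82),S16)),S20)).
That clade contains 10 terminal taxa: S16, S17, S20, S26, S38, S41, S53, S54, S78, S82.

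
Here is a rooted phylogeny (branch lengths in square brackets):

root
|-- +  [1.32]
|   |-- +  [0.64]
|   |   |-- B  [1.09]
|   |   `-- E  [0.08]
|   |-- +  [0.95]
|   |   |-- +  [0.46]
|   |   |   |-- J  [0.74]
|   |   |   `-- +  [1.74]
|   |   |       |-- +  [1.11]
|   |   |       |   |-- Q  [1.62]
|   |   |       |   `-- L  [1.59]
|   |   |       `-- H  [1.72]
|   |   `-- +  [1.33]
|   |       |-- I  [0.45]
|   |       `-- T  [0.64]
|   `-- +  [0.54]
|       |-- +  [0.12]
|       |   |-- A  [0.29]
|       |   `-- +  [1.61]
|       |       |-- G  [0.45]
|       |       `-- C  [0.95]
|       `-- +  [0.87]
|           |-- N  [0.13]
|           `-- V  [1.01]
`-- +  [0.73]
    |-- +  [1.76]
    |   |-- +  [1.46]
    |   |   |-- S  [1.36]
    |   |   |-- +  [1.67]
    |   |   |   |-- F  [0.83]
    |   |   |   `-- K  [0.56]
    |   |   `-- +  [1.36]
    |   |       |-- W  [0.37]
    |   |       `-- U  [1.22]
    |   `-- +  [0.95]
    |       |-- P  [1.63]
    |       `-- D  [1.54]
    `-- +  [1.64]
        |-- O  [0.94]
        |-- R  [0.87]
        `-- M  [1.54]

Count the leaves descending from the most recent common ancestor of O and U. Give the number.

10

The MRCA of O and U is the node subtending (((S,(F,K),(W,U)),(P,D)),(O,R,M)).
That clade contains 10 terminal taxa: D, F, K, M, O, P, R, S, U, W.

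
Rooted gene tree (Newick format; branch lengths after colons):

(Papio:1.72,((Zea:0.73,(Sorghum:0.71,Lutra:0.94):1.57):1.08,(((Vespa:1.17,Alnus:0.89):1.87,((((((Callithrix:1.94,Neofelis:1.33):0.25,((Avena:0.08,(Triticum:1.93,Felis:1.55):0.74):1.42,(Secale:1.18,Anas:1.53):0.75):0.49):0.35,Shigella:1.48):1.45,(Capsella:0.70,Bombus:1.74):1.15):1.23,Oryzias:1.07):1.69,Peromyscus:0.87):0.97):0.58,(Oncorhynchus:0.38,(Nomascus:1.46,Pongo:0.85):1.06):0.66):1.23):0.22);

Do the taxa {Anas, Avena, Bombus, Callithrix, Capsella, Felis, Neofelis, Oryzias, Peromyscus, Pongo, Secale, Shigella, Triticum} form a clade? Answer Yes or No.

The MRCA of the listed taxa subtends (((Vespa,Alnus),((((((Callithrix,Neofelis),((Avena,(Triticum,Felis)),(Secale,Anas))),Shigella),(Capsella,Bombus)),Oryzias),Peromyscus)),(Oncorhynchus,(Nomascus,Pongo))).
That clade also contains Alnus, Nomascus, Oncorhynchus, Vespa, which are not in the proposed group, so the group is not monophyletic.

No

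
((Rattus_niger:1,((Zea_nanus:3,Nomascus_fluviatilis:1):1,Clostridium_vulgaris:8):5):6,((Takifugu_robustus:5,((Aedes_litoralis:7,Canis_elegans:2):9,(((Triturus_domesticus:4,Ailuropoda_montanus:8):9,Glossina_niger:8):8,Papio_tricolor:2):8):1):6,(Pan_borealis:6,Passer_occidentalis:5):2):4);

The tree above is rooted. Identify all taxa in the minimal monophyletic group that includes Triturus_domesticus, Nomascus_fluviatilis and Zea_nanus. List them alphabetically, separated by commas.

Aedes_litoralis, Ailuropoda_montanus, Canis_elegans, Clostridium_vulgaris, Glossina_niger, Nomascus_fluviatilis, Pan_borealis, Papio_tricolor, Passer_occidentalis, Rattus_niger, Takifugu_robustus, Triturus_domesticus, Zea_nanus

Tracing Triturus_domesticus: it sits inside (Triturus_domesticus,Ailuropoda_montanus).
Tracing Nomascus_fluviatilis: it sits inside (Zea_nanus,Nomascus_fluviatilis).
Tracing Zea_nanus: it sits inside (Zea_nanus,Nomascus_fluviatilis).
The smallest clade enclosing all 3 is the whole tree (their MRCA is the root), so the answer is all 13 tips in alphabetical order.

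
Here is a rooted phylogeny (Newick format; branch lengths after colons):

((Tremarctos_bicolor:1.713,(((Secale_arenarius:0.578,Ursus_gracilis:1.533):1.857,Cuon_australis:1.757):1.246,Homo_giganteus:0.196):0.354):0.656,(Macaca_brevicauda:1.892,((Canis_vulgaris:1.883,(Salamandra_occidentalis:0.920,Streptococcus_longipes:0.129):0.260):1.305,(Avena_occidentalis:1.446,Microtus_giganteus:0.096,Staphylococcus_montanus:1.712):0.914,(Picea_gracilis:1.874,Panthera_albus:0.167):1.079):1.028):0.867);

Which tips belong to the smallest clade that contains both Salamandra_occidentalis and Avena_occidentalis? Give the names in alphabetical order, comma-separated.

Tracing Salamandra_occidentalis: it sits inside (Salamandra_occidentalis,Streptococcus_longipes).
Tracing Avena_occidentalis: it sits inside (Avena_occidentalis,Microtus_giganteus,Staphylococcus_montanus).
The smallest clade enclosing both is ((Canis_vulgaris,(Salamandra_occidentalis,Streptococcus_longipes)),(Avena_occidentalis,Microtus_giganteus,Staphylococcus_montanus),(Picea_gracilis,Panthera_albus)); the answer is its 8 terminal taxa in alphabetical order.

Avena_occidentalis, Canis_vulgaris, Microtus_giganteus, Panthera_albus, Picea_gracilis, Salamandra_occidentalis, Staphylococcus_montanus, Streptococcus_longipes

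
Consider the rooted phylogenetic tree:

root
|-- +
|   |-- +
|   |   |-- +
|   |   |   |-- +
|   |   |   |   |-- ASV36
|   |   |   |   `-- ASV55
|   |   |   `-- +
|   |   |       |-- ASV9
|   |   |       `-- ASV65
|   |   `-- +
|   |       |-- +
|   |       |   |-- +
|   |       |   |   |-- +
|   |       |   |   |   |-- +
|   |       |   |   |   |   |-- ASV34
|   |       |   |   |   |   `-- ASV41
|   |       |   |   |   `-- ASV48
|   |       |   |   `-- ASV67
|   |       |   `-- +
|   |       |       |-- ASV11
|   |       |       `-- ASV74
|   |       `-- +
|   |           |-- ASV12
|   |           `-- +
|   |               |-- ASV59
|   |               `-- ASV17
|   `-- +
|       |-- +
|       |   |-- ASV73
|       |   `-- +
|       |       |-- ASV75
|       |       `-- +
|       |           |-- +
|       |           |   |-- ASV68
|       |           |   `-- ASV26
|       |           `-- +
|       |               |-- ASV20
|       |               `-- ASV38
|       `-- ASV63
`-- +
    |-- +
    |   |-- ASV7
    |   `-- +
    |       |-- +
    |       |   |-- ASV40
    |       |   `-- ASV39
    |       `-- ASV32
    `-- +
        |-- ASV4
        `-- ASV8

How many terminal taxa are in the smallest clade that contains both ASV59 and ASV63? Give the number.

The MRCA of ASV59 and ASV63 is the node subtending ((((ASV36,ASV55),(ASV9,ASV65)),(((((ASV34,ASV41),ASV48),ASV67),(ASV11,ASV74)),(ASV12,(ASV59,ASV17)))),((ASV73,(ASV75,((ASV68,ASV26),(ASV20,ASV38)))),ASV63)).
That clade contains 20 terminal taxa: ASV11, ASV12, ASV17, ASV20, ASV26, ASV34, ASV36, ASV38, ASV41, ASV48, ASV55, ASV59, ASV63, ASV65, ASV67, ASV68, ASV73, ASV74, ASV75, ASV9.

20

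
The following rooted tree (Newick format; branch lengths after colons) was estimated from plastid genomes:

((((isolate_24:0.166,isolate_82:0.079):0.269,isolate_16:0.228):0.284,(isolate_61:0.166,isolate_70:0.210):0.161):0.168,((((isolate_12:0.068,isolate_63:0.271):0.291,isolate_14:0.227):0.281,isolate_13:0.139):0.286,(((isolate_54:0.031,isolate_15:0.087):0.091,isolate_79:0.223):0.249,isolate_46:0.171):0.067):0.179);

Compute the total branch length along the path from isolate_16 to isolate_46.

The path runs isolate_16 → … → MRCA → … → isolate_46; the MRCA is the root of the tree.
Branch lengths along that path: 0.228 + 0.284 + 0.168 + 0.179 + 0.067 + 0.171 = 1.097.

1.097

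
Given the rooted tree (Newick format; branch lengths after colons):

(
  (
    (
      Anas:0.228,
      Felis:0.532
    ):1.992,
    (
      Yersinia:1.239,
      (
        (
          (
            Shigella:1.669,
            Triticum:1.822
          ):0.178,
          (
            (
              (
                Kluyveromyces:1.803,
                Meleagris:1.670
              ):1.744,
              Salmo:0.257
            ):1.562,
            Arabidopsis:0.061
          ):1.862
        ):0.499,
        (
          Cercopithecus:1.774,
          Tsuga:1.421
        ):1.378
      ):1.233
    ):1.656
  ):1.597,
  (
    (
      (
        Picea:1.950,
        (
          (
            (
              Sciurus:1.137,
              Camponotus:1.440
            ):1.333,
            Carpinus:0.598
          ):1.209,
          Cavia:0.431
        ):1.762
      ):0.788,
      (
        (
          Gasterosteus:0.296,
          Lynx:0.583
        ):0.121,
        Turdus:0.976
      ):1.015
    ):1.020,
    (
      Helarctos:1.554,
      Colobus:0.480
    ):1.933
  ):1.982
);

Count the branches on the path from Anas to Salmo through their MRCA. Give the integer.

8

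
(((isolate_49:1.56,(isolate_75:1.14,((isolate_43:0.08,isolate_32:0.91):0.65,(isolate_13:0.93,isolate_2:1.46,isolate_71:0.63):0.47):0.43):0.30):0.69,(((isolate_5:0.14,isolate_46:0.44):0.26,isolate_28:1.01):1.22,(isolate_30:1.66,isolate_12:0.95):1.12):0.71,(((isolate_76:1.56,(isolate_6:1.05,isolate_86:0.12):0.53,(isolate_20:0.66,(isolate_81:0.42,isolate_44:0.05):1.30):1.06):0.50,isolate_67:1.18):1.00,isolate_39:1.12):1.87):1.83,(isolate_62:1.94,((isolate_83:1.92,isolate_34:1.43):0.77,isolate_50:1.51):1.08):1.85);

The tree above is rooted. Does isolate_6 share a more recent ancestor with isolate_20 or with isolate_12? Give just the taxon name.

The MRCA of isolate_6 and isolate_20 subtends (isolate_76,(isolate_6,isolate_86),(isolate_20,(isolate_81,isolate_44))) (6 taxa).
The MRCA of isolate_6 and isolate_12 subtends ((isolate_49,(isolate_75,((isolate_43,isolate_32),(isolate_13,isolate_2,isolate_71)))),(((isolate_5,isolate_46),isolate_28),(isolate_30,isolate_12)),(((isolate_76,(isolate_6,isolate_86),(isolate_20,(isolate_81,isolate_44))),isolate_67),isolate_39)) (20 taxa).
The first is nested inside the second, so isolate_6 shares a more recent common ancestor with isolate_20.

isolate_20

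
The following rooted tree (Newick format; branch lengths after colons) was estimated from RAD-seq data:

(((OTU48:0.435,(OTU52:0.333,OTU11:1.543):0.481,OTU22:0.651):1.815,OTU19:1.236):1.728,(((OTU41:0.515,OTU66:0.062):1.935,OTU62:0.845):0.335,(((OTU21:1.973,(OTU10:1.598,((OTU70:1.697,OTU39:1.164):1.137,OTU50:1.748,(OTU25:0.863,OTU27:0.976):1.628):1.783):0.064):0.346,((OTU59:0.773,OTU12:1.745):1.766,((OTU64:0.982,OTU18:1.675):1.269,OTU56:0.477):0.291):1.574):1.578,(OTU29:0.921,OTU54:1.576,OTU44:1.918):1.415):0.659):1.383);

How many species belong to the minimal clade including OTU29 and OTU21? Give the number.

The MRCA of OTU29 and OTU21 is the node subtending (((OTU21,(OTU10,((OTU70,OTU39),OTU50,(OTU25,OTU27)))),((OTU59,OTU12),((OTU64,OTU18),OTU56))),(OTU29,OTU54,OTU44)).
That clade contains 15 terminal taxa: OTU10, OTU12, OTU18, OTU21, OTU25, OTU27, OTU29, OTU39, OTU44, OTU50, OTU54, OTU56, OTU59, OTU64, OTU70.

15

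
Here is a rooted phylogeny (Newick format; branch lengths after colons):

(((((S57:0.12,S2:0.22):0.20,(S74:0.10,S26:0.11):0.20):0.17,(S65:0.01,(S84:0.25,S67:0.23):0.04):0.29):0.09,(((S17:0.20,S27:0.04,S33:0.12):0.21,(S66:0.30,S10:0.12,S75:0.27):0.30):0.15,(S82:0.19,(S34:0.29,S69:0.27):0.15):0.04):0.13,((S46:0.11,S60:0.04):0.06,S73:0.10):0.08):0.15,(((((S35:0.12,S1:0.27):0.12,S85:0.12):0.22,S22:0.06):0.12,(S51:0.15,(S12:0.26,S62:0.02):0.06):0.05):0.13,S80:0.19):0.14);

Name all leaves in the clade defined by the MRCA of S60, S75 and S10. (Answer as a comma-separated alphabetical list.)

Tracing S60: it sits inside (S46,S60).
Tracing S75: it sits inside (S66,S10,S75).
Tracing S10: it sits inside (S66,S10,S75).
The smallest clade enclosing all 3 is ((((S57,S2),(S74,S26)),(S65,(S84,S67))),(((S17,S27,S33),(S66,S10,S75)),(S82,(S34,S69))),((S46,S60),S73)); the answer is its 19 terminal taxa in alphabetical order.

S10, S17, S2, S26, S27, S33, S34, S46, S57, S60, S65, S66, S67, S69, S73, S74, S75, S82, S84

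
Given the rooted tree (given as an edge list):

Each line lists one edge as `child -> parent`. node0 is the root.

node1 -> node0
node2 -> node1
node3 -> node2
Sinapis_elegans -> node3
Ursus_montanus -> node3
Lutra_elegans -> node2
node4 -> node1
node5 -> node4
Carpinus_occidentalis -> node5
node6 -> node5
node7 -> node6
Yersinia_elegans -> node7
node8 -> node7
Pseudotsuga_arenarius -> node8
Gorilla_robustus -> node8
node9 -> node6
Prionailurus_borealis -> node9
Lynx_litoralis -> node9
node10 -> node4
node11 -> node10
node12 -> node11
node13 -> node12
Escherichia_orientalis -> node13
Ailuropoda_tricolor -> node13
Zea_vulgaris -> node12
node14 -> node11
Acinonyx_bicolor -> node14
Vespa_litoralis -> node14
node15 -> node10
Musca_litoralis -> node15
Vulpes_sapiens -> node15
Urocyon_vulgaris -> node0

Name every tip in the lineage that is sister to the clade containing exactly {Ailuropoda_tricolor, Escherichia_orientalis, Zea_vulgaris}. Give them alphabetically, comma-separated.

Acinonyx_bicolor, Vespa_litoralis

The clade containing exactly {Ailuropoda_tricolor, Escherichia_orientalis, Zea_vulgaris} attaches to the tree at the node subtending (((Escherichia_orientalis,Ailuropoda_tricolor),Zea_vulgaris),(Acinonyx_bicolor,Vespa_litoralis)).
The other lineage descending from that same node — the sister group — is (Acinonyx_bicolor,Vespa_litoralis); its 2 tips in alphabetical order are the answer.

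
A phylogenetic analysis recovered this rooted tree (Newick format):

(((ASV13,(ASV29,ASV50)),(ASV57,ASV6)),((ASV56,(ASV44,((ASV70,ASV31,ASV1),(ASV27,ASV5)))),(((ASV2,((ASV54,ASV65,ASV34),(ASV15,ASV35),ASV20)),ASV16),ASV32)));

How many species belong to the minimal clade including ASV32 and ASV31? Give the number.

16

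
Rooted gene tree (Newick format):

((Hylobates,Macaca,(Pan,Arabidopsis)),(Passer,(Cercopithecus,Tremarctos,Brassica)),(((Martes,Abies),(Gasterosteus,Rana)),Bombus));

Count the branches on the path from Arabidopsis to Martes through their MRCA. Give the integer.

7

The MRCA of Arabidopsis and Martes is the root of the tree.
From Arabidopsis up to that node: 3 branches. From Martes up to the same node: 4 branches. Total: 3 + 4 = 7.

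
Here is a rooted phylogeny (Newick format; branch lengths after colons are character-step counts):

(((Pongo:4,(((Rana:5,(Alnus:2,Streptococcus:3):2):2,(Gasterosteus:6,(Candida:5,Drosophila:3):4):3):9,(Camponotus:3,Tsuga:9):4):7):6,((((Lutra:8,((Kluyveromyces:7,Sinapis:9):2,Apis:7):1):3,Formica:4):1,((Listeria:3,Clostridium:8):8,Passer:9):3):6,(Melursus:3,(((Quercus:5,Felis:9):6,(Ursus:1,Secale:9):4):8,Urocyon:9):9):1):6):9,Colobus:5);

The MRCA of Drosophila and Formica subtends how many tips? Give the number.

23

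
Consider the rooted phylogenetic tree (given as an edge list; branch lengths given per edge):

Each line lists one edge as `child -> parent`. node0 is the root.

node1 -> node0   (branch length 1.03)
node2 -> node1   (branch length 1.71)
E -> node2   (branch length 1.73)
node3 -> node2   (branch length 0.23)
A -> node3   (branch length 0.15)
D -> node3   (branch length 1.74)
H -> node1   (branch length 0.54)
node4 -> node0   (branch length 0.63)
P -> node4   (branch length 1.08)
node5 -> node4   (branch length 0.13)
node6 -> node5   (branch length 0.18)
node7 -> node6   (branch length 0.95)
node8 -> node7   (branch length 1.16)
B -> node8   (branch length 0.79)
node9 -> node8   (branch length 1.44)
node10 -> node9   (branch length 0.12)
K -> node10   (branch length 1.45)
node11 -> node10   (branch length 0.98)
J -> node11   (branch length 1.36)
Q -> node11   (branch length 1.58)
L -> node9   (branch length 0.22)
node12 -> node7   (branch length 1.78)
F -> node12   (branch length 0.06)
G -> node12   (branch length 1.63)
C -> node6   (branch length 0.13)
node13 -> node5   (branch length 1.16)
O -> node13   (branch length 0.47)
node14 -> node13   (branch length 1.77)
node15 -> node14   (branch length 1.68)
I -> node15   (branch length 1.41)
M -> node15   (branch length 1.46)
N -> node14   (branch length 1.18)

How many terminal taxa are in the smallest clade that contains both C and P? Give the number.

The MRCA of C and P is the node subtending (P,((((B,((K,(J,Q)),L)),(F,G)),C),(O,((I,M),N)))).
That clade contains 13 terminal taxa: B, C, F, G, I, J, K, L, M, N, O, P, Q.

13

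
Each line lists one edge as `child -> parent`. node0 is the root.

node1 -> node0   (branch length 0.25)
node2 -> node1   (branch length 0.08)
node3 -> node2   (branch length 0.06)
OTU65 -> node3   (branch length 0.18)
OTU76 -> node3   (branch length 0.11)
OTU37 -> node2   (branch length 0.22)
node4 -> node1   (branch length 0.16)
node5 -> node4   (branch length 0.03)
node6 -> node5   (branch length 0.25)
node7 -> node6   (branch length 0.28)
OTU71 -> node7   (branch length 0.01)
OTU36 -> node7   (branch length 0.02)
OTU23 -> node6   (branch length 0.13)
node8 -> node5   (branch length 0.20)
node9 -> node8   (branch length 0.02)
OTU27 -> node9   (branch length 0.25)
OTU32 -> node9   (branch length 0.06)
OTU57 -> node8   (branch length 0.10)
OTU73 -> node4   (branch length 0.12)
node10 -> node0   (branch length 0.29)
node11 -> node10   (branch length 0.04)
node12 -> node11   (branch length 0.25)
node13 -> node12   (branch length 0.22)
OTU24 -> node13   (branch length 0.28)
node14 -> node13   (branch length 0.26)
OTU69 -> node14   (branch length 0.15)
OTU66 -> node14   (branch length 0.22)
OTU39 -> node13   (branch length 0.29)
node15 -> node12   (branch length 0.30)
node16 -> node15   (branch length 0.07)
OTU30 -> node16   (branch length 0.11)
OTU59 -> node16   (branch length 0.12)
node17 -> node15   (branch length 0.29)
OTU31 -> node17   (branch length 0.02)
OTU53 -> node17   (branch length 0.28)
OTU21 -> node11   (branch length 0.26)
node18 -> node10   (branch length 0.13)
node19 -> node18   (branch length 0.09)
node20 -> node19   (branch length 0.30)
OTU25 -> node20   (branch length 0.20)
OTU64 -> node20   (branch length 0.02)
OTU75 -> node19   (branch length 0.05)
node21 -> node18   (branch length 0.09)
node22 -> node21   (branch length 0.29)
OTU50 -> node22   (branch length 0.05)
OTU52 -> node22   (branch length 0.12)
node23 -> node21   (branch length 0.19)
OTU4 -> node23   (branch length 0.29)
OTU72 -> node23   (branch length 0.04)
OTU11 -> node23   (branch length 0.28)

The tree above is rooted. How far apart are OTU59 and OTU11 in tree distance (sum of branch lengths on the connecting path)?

1.47

The path runs OTU59 → … → MRCA → … → OTU11; the MRCA is the node subtending ((((OTU24,(OTU69,OTU66),OTU39),((OTU30,OTU59),(OTU31,OTU53))),OTU21),(((OTU25,OTU64),OTU75),((OTU50,OTU52),(OTU4,OTU72,OTU11)))).
Branch lengths along that path: 0.12 + 0.07 + 0.30 + 0.25 + 0.04 + 0.13 + 0.09 + 0.19 + 0.28 = 1.47.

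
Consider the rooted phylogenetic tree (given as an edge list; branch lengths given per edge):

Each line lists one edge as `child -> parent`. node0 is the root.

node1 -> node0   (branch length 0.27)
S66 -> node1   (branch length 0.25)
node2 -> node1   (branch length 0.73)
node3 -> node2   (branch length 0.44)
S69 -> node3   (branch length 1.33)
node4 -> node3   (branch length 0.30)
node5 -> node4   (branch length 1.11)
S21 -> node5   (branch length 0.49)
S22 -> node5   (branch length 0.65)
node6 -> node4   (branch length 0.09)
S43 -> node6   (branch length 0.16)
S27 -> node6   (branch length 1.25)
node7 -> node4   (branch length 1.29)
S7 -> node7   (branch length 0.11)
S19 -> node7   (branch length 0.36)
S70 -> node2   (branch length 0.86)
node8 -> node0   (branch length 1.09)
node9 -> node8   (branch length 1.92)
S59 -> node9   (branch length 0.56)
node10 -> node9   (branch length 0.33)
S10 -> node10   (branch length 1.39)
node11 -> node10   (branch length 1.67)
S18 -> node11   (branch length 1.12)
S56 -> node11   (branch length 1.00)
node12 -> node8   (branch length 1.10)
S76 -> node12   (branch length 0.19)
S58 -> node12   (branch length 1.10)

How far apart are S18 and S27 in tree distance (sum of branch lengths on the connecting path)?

The path runs S18 → … → MRCA → … → S27; the MRCA is the root of the tree.
Branch lengths along that path: 1.12 + 1.67 + 0.33 + 1.92 + 1.09 + 0.27 + 0.73 + 0.44 + 0.30 + 0.09 + 1.25 = 9.21.

9.21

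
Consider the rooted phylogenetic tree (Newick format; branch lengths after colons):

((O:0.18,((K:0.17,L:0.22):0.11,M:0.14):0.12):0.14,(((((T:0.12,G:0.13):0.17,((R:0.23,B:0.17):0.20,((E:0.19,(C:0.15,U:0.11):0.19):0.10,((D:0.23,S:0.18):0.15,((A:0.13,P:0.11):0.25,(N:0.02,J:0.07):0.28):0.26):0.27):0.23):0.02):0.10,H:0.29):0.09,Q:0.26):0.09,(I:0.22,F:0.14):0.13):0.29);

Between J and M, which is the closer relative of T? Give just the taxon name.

J

The MRCA of T and J subtends ((T,G),((R,B),((E,(C,U)),((D,S),((A,P),(N,J)))))) (13 taxa).
The MRCA of T and M is the root, subtending the entire tree (21 taxa).
The first is nested inside the second, so T shares a more recent common ancestor with J.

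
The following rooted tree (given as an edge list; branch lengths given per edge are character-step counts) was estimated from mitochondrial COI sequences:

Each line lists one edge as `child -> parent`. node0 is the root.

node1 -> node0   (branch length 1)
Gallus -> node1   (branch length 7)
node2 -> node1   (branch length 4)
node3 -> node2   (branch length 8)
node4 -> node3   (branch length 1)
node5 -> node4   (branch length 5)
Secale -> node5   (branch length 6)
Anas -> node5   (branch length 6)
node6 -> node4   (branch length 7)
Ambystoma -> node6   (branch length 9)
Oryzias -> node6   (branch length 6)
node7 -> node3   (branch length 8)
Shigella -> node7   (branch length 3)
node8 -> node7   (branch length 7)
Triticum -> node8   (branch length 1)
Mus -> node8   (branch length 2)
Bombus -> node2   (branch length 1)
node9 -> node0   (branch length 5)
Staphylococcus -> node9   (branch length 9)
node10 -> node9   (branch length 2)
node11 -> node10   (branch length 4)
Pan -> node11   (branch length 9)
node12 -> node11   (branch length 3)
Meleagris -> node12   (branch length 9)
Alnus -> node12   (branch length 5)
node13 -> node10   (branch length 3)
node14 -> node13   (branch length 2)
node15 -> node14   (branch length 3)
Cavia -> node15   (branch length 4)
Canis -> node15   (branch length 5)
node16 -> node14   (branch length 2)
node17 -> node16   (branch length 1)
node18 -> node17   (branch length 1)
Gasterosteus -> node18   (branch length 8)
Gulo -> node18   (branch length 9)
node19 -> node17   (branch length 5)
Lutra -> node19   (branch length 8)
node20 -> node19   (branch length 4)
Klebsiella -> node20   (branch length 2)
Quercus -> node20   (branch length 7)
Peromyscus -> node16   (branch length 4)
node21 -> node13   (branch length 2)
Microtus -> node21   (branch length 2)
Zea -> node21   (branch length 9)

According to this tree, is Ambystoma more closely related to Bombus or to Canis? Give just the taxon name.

The MRCA of Ambystoma and Bombus subtends ((((Secale,Anas),(Ambystoma,Oryzias)),(Shigella,(Triticum,Mus))),Bombus) (8 taxa).
The MRCA of Ambystoma and Canis is the root, subtending the entire tree (23 taxa).
The first is nested inside the second, so Ambystoma shares a more recent common ancestor with Bombus.

Bombus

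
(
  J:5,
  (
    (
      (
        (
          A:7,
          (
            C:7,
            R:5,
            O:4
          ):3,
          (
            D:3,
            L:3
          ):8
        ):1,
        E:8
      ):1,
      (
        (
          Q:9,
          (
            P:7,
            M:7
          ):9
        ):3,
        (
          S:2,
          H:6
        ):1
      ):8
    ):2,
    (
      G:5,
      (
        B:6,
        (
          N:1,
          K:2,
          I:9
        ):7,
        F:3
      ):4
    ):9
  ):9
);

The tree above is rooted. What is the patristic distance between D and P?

The path runs D → … → MRCA → … → P; the MRCA is the node subtending (((A,(C,R,O),(D,L)),E),((Q,(P,M)),(S,H))).
Branch lengths along that path: 3 + 8 + 1 + 1 + 8 + 3 + 9 + 7 = 40.

40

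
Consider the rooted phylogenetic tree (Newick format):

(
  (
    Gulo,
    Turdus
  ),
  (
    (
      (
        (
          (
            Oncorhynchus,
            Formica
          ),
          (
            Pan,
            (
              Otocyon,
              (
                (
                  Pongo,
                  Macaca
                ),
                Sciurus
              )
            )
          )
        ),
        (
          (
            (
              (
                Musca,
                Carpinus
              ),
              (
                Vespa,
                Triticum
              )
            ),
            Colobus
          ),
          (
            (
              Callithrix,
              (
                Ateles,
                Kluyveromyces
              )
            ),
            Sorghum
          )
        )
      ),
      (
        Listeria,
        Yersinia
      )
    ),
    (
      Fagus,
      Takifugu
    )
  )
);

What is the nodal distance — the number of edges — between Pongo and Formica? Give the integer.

The MRCA of Pongo and Formica is the node subtending ((Oncorhynchus,Formica),(Pan,(Otocyon,((Pongo,Macaca),Sciurus)))).
From Pongo up to that node: 5 branches. From Formica up to the same node: 2 branches. Total: 5 + 2 = 7.

7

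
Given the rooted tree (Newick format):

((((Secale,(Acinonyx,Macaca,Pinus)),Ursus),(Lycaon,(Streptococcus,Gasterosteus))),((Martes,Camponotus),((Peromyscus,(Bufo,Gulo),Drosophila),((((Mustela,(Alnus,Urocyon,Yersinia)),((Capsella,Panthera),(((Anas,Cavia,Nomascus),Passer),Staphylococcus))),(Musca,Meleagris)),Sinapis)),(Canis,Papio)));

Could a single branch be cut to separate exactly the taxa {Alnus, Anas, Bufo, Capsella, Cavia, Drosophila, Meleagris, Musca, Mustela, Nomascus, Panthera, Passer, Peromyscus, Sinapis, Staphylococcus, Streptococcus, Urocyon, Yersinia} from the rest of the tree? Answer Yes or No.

The MRCA of the listed taxa is the root, so the smallest clade containing them is the whole tree.
That clade also contains Acinonyx, Camponotus, Canis, Gasterosteus, Gulo, Lycaon, Macaca, Martes, Papio, Pinus, Secale, Ursus, which are not in the proposed group, so the group is not monophyletic.

No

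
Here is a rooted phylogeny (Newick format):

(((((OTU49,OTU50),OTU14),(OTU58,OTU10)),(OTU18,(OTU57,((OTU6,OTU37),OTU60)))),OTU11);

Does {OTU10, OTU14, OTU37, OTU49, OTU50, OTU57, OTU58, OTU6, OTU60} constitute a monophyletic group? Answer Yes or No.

No

The MRCA of the listed taxa subtends ((((OTU49,OTU50),OTU14),(OTU58,OTU10)),(OTU18,(OTU57,((OTU6,OTU37),OTU60)))).
That clade also contains OTU18, which is not in the proposed group, so the group is not monophyletic.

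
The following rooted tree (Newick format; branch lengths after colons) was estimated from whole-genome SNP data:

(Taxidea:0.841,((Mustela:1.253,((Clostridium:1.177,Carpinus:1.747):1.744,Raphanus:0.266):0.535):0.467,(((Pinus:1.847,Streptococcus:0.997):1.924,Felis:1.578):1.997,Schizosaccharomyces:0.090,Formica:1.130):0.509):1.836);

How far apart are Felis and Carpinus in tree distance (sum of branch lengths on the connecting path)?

8.577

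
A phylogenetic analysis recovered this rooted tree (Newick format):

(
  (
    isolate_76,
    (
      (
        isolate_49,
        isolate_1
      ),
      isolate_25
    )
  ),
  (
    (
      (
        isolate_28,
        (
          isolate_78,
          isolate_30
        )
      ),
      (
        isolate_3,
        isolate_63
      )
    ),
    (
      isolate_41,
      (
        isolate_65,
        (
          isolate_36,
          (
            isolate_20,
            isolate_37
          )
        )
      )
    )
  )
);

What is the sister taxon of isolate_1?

isolate_1 attaches to the tree at the node subtending (isolate_49,isolate_1).
The other lineage descending from that same node — the sister group — is the single tip isolate_49.

isolate_49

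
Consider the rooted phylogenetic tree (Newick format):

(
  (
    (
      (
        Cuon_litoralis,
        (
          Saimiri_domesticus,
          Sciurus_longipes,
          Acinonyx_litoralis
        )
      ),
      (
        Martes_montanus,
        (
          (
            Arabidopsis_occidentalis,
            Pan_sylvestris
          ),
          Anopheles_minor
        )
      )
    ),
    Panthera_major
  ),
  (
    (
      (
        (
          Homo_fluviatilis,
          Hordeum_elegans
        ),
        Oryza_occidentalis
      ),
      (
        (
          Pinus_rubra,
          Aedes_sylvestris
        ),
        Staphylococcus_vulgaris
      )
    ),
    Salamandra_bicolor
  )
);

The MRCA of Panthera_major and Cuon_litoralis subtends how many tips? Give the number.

The MRCA of Panthera_major and Cuon_litoralis is the node subtending (((Cuon_litoralis,(Saimiri_domesticus,Sciurus_longipes,Acinonyx_litoralis)),(Martes_montanus,((Arabidopsis_occidentalis,Pan_sylvestris),Anopheles_minor))),Panthera_major).
That clade contains 9 terminal taxa: Acinonyx_litoralis, Anopheles_minor, Arabidopsis_occidentalis, Cuon_litoralis, Martes_montanus, Pan_sylvestris, Panthera_major, Saimiri_domesticus, Sciurus_longipes.

9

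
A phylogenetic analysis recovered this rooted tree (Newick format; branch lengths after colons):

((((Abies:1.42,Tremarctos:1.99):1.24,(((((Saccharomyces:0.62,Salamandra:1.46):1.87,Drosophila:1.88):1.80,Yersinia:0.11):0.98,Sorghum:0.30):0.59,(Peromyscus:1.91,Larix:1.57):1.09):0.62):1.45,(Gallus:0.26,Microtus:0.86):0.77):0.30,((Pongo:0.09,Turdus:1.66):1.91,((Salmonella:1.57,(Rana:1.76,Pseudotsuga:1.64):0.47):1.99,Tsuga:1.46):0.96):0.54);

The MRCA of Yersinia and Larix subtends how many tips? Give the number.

The MRCA of Yersinia and Larix is the node subtending (((((Saccharomyces,Salamandra),Drosophila),Yersinia),Sorghum),(Peromyscus,Larix)).
That clade contains 7 terminal taxa: Drosophila, Larix, Peromyscus, Saccharomyces, Salamandra, Sorghum, Yersinia.

7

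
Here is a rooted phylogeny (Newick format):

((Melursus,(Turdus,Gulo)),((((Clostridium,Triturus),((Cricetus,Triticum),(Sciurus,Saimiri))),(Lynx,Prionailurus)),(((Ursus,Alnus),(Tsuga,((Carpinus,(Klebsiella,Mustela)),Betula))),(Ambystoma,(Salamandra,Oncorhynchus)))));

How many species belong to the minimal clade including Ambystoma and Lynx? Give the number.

The MRCA of Ambystoma and Lynx is the node subtending ((((Clostridium,Triturus),((Cricetus,Triticum),(Sciurus,Saimiri))),(Lynx,Prionailurus)),(((Ursus,Alnus),(Tsuga,((Carpinus,(Klebsiella,Mustela)),Betula))),(Ambystoma,(Salamandra,Oncorhynchus)))).
That clade contains 18 terminal taxa: Alnus, Ambystoma, Betula, Carpinus, Clostridium, Cricetus, Klebsiella, Lynx, Mustela, Oncorhynchus, Prionailurus, Saimiri, Salamandra, Sciurus, Triticum, Triturus, Tsuga, Ursus.

18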